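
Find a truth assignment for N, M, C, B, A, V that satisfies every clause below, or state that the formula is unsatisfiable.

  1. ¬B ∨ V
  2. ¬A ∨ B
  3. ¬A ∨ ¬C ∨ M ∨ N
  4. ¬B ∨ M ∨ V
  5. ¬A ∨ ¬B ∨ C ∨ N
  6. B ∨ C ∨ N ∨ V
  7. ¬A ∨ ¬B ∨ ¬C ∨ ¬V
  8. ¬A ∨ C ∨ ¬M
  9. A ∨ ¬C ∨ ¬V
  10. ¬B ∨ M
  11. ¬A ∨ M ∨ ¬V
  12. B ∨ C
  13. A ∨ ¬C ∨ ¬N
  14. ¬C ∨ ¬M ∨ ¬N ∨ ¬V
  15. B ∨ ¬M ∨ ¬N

N = True, M = True, C = False, B = True, A = False, V = True

Set N = True.
Try M = False:
  (¬B ∨ M) forces B = False.
  (¬A ∨ B) forces A = False.
  (B ∨ C) forces C = True.
  clause (A ∨ ¬C ∨ ¬N) is falsified — backtrack.
So M = True.
  then (B ∨ ¬M ∨ ¬N) forces B = True.
  then (¬B ∨ V) forces V = True.
  then (¬C ∨ ¬M ∨ ¬N ∨ ¬V) forces C = False.
  then (¬A ∨ C ∨ ¬M) forces A = False.
All clauses satisfied.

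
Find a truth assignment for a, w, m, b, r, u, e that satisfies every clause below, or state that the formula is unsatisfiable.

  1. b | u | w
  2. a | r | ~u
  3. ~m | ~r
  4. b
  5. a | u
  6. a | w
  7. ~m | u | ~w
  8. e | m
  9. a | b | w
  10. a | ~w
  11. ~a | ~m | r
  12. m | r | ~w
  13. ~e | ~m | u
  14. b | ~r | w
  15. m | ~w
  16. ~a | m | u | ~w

Unit clause (b) forces b = True.
Try a = False:
  (a | u) forces u = True.
  (a | r | ~u) forces r = True.
  (~m | ~r) forces m = False.
  (a | w) forces w = True.
  clause (a | ~w) is falsified — backtrack.
So a = True.
Set w = False.
Set m = False.
  then (e | m) forces e = True.
Set r = True.
Set u = False.
All clauses satisfied.

a = True, w = False, m = False, b = True, r = True, u = False, e = True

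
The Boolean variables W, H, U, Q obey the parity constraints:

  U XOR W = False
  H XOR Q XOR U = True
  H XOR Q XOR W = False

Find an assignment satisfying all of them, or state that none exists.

UNSATISFIABLE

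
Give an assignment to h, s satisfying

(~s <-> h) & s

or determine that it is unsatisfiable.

h: False, s: True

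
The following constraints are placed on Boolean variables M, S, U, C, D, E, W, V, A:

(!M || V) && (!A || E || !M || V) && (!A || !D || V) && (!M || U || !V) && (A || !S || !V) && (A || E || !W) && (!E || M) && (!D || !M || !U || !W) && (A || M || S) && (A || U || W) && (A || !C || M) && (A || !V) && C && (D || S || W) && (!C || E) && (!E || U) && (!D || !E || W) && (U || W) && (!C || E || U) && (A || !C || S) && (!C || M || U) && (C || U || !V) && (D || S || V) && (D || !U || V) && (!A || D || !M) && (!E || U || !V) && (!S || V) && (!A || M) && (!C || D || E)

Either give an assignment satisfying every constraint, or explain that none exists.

Unsatisfiable — no assignment works.

Case C = True:
  (!C || E) forces E = True.
  (!E || M) forces M = True.
  (!M || V) forces V = True.
  (!M || U || !V) forces U = True.
  (A || !V) forces A = True.
  (!A || D || !M) forces D = True.
  (!D || !M || !U || !W) forces W = False.
  Clause (!D || !E || W) is falsified — contradiction.
Case C = False:
  Clause (C) is falsified — contradiction.
Both cases fail, so the formula is unsatisfiable.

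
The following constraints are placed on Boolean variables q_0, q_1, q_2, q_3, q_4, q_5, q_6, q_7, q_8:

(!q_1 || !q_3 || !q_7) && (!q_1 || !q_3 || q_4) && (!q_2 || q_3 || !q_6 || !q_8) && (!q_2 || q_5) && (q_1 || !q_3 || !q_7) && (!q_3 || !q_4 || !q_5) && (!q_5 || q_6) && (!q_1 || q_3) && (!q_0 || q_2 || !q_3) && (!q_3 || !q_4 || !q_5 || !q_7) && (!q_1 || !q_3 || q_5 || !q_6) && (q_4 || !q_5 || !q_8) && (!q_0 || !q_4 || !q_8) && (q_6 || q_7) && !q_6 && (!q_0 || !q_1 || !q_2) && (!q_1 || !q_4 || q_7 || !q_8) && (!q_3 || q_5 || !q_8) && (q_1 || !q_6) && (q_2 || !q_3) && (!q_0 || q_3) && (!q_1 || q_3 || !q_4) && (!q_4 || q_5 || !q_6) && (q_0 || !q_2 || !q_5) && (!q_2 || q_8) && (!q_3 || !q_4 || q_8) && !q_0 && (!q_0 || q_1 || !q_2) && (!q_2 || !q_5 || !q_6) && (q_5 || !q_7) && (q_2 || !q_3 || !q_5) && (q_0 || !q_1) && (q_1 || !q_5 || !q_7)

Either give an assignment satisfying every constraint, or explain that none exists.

Case q_6 = True:
  Clause (!q_6) is falsified — contradiction.
Case q_6 = False:
  (!q_5 || q_6) forces q_5 = False.
  (!q_2 || q_5) forces q_2 = False.
  (q_6 || q_7) forces q_7 = True.
  Clause (q_5 || !q_7) is falsified — contradiction.
Both cases fail, so the formula is unsatisfiable.

Unsatisfiable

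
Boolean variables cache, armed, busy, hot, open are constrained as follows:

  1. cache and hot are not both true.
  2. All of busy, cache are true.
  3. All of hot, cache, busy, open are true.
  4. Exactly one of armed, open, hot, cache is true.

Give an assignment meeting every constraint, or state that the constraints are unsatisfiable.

The formula is unsatisfiable.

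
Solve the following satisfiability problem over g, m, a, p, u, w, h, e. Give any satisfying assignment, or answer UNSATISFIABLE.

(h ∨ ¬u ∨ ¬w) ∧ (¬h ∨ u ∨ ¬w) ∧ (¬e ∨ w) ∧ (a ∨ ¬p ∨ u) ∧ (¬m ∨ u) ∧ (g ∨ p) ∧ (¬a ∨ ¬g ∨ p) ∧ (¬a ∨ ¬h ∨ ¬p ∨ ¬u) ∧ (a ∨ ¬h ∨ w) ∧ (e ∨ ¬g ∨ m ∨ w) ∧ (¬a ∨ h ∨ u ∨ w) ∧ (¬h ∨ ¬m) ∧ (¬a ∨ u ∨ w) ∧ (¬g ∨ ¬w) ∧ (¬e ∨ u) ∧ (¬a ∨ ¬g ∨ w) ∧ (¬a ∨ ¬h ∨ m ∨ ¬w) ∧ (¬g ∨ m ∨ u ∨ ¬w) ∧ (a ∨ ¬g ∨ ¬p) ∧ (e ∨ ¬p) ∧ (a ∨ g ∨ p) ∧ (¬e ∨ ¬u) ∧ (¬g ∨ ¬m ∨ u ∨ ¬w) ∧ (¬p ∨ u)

g=T; m=T; a=F; p=F; u=T; w=F; h=F; e=F

Try g = False:
  (g ∨ p) forces p = True.
  (e ∨ ¬p) forces e = True.
  (¬e ∨ w) forces w = True.
  (¬e ∨ u) forces u = True.
  clause (¬e ∨ ¬u) is falsified — backtrack.
So g = True.
  then (¬g ∨ ¬w) forces w = False.
  then (¬a ∨ ¬g ∨ w) forces a = False.
  then (a ∨ ¬g ∨ ¬p) forces p = False.
  then (¬e ∨ w) forces e = False.
  then (a ∨ ¬h ∨ w) forces h = False.
  then (e ∨ ¬g ∨ m ∨ w) forces m = True.
  then (¬m ∨ u) forces u = True.
All clauses satisfied.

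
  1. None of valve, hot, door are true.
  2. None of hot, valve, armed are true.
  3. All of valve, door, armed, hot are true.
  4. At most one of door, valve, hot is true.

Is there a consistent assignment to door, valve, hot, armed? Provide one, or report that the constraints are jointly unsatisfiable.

Unsatisfiable — no assignment works.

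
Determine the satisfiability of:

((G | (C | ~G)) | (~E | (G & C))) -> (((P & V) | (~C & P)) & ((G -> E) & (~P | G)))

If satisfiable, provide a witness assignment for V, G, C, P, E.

V: True, G: True, C: False, P: True, E: True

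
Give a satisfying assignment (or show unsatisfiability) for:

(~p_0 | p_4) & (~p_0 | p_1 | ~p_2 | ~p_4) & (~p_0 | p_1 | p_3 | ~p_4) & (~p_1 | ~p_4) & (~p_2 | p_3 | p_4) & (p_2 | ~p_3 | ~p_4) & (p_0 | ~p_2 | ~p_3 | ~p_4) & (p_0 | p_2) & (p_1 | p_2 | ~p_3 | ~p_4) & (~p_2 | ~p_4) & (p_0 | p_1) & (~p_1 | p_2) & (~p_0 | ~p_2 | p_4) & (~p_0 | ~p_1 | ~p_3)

p_0: False, p_1: True, p_2: True, p_3: True, p_4: False

Set p_0 = False.
  then (p_0 | p_2) forces p_2 = True.
  then (~p_2 | ~p_4) forces p_4 = False.
  then (p_0 | p_1) forces p_1 = True.
  then (~p_2 | p_3 | p_4) forces p_3 = True.
All clauses satisfied.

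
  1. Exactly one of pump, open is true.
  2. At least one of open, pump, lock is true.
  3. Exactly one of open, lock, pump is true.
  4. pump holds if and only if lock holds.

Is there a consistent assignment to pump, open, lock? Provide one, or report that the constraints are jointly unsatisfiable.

pump = False, open = True, lock = False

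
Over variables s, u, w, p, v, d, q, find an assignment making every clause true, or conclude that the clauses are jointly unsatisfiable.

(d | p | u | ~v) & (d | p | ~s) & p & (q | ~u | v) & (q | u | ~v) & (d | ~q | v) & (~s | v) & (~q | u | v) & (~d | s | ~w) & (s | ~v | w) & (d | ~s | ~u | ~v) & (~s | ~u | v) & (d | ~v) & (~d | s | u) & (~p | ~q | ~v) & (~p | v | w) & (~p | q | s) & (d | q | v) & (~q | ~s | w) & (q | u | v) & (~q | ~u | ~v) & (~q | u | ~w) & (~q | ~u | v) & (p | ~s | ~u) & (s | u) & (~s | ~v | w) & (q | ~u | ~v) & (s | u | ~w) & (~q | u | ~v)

Unsatisfiable

Case v = True:
  (p) forces p = True.
  (d | ~v) forces d = True.
  (~p | ~q | ~v) forces q = False.
  (q | u | ~v) forces u = True.
  Clause (q | ~u | ~v) is falsified — contradiction.
Case v = False:
  (p) forces p = True.
  (~s | v) forces s = False.
  (~p | v | w) forces w = True.
  (~d | s | ~w) forces d = False.
  (d | ~q | v) forces q = False.
  Clause (~p | q | s) is falsified — contradiction.
Both cases fail, so the formula is unsatisfiable.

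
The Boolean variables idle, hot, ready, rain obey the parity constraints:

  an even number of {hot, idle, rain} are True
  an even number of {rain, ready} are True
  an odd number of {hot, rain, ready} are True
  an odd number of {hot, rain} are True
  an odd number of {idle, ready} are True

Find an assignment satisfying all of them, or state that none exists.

idle = True, hot = True, ready = False, rain = False

{hot, idle, rain}: 2 true → even ✓
{rain, ready}: 0 true → even ✓
{hot, rain, ready}: 1 true → odd ✓
{hot, rain}: 1 true → odd ✓
{idle, ready}: 1 true → odd ✓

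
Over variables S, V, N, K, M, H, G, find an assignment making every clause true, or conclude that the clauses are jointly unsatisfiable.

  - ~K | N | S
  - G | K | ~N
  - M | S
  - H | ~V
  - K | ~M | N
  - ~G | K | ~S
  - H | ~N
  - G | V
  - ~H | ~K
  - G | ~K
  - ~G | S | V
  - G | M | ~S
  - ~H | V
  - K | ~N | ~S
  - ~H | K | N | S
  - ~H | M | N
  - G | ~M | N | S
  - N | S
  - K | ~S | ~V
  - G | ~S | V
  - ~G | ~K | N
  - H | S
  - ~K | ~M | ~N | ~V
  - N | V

S: False; V: True; N: True; K: False; M: True; H: True; G: True

Set S = False.
  then (M | S) forces M = True.
  then (N | S) forces N = True.
  then (H | S) forces H = True.
  then (~H | ~K) forces K = False.
  then (~H | V) forces V = True.
  then (G | K | ~N) forces G = True.
All clauses satisfied.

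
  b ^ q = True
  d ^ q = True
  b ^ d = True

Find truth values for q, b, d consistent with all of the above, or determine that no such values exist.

Adding constraints 1, 2, 3 mod 2: every variable appears an even number of times on the left, so the left side is 0.
But the right sides sum to 1 (mod 2). 0 ≠ 1 — the system is inconsistent.

No satisfying assignment exists.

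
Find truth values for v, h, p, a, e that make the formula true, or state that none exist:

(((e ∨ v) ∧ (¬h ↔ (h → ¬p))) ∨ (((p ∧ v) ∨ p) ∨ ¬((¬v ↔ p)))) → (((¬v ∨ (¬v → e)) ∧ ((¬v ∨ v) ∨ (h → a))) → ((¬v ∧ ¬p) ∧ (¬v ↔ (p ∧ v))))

v = True, h = True, p = False, a = True, e = True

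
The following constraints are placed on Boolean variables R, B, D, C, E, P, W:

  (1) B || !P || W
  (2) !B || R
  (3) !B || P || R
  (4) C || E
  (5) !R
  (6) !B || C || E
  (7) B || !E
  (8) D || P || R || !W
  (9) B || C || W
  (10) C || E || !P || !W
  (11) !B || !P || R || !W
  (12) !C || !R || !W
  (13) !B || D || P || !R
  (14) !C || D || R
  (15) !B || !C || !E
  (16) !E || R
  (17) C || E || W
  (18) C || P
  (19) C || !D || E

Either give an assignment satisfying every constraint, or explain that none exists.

R = False, B = False, D = True, C = True, E = False, P = False, W = False

Unit clause (!R) forces R = False.
In (!E || R) only !E is left, so E = False.
In (!B || R) only !B is left, so B = False.
In (C || E) only C is left, so C = True.
In (!C || D || R) only D is left, so D = True.
Set P = False.
Set W = False.
All clauses satisfied.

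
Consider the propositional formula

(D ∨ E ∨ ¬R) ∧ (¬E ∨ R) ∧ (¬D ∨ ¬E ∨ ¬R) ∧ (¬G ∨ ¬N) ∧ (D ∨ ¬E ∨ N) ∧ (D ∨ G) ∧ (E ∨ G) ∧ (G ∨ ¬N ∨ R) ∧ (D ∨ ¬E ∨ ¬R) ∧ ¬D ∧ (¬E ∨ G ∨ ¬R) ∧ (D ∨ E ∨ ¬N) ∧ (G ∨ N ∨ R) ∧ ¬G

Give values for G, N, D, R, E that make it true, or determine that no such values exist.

Case G = True:
  Clause (¬G) is falsified — contradiction.
Case G = False:
  (D ∨ G) forces D = True.
  Clause (¬D) is falsified — contradiction.
Both cases fail, so the formula is unsatisfiable.

No satisfying assignment exists.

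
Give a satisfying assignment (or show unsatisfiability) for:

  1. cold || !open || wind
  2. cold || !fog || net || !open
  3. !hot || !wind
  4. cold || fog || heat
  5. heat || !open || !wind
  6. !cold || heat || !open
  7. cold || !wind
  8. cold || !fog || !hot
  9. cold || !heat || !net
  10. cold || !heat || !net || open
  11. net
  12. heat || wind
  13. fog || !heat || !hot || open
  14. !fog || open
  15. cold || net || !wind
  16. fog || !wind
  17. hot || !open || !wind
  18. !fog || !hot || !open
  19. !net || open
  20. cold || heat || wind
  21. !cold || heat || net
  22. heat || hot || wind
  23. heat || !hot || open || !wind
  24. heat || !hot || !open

heat = True; fog = True; net = True; hot = False; open = True; wind = False; cold = True

Unit clause (net) forces net = True.
In (!net || open) only open is left, so open = True.
Try heat = False:
  (heat || !open || !wind) forces wind = False.
  clause (heat || wind) is falsified — backtrack.
So heat = True.
  then (cold || !heat || !net) forces cold = True.
Set fog = True.
  then (!fog || !hot || !open) forces hot = False.
  then (hot || !open || !wind) forces wind = False.
All clauses satisfied.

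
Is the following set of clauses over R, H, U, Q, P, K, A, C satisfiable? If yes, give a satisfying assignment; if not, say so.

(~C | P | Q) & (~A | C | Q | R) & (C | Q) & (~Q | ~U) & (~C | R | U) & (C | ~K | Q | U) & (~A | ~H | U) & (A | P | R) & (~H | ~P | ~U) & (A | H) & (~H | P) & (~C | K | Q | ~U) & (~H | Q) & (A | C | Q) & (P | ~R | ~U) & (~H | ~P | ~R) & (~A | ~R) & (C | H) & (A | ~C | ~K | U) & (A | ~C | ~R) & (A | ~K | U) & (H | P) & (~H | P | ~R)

R = False; H = True; U = False; Q = True; P = True; K = False; A = False; C = False

Try R = True:
  (~A | ~R) forces A = False.
  (A | H) forces H = True.
  (~H | P) forces P = True.
  clause (~H | ~P | ~R) is falsified — backtrack.
So R = False.
Set H = True.
  then (~H | P) forces P = True.
  then (~H | Q) forces Q = True.
  then (~Q | ~U) forces U = False.
  then (~C | R | U) forces C = False.
  then (~A | ~H | U) forces A = False.
  then (A | ~K | U) forces K = False.
All clauses satisfied.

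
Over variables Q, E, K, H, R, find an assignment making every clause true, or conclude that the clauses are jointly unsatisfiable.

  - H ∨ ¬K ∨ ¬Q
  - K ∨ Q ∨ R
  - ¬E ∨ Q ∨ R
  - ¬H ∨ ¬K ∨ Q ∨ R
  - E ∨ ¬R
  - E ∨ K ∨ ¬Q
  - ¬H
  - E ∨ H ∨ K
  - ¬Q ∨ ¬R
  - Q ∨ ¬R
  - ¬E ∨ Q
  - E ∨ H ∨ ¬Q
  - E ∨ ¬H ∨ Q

Q: False, E: False, K: True, H: False, R: False

Unit clause (¬H) forces H = False.
Set Q = False.
  then (Q ∨ ¬R) forces R = False.
  then (¬E ∨ Q) forces E = False.
  then (K ∨ Q ∨ R) forces K = True.
All clauses satisfied.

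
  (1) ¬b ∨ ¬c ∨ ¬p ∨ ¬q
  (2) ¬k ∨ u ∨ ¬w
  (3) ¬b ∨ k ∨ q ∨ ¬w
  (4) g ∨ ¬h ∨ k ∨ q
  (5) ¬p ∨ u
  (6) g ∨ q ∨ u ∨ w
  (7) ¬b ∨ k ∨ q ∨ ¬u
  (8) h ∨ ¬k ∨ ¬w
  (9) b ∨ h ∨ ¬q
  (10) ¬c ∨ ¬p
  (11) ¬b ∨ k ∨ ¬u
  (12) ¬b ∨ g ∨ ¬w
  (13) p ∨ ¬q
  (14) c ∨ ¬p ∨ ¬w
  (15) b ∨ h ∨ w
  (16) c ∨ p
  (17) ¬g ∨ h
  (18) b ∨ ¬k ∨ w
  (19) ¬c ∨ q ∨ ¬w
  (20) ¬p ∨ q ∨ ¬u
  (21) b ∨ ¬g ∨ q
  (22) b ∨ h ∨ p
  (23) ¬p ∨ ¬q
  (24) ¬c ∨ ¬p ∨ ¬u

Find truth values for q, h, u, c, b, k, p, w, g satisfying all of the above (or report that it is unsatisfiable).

Set q = False.
Set h = True.
Set u = False.
  then (¬p ∨ u) forces p = False.
  then (c ∨ p) forces c = True.
  then (¬c ∨ q ∨ ¬w) forces w = False.
  then (g ∨ q ∨ u ∨ w) forces g = True.
  then (b ∨ ¬g ∨ q) forces b = True.
Set k = False.
All clauses satisfied.

q = False, h = True, u = False, c = True, b = True, k = False, p = False, w = False, g = True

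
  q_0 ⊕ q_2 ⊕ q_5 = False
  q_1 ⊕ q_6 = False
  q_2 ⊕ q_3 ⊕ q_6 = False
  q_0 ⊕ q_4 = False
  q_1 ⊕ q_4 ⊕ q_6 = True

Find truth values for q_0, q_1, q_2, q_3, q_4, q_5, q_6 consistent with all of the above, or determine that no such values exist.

q_0 = True, q_1 = True, q_2 = True, q_3 = False, q_4 = True, q_5 = False, q_6 = True

q_0 ⊕ q_2 ⊕ q_5 = T ⊕ T ⊕ F = False ✓
q_1 ⊕ q_6 = T ⊕ T = False ✓
q_2 ⊕ q_3 ⊕ q_6 = T ⊕ F ⊕ T = False ✓
q_0 ⊕ q_4 = T ⊕ T = False ✓
q_1 ⊕ q_4 ⊕ q_6 = T ⊕ T ⊕ T = True ✓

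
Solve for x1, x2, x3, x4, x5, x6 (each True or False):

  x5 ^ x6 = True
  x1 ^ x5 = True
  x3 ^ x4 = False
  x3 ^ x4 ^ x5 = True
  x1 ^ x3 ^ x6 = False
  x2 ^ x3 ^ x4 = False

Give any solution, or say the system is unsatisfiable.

x1=F, x2=F, x3=F, x4=F, x5=T, x6=F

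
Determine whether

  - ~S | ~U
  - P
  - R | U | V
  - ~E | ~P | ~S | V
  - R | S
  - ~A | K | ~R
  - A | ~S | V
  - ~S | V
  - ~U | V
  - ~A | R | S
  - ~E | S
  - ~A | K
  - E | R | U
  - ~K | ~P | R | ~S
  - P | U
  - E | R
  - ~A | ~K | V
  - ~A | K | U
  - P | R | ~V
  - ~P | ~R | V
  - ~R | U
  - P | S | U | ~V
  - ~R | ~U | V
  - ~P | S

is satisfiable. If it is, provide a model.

S: True, U: False, P: True, E: True, A: False, R: False, K: False, V: True

Unit clause (P) forces P = True.
In (~P | S) only S is left, so S = True.
In (~S | ~U) only ~U is left, so U = False.
In (~S | V) only V is left, so V = True.
In (~R | U) only ~R is left, so R = False.
In (E | R | U) only E is left, so E = True.
In (~K | ~P | R | ~S) only ~K is left, so K = False.
In (~A | K | U) only ~A is left, so A = False.
All clauses satisfied.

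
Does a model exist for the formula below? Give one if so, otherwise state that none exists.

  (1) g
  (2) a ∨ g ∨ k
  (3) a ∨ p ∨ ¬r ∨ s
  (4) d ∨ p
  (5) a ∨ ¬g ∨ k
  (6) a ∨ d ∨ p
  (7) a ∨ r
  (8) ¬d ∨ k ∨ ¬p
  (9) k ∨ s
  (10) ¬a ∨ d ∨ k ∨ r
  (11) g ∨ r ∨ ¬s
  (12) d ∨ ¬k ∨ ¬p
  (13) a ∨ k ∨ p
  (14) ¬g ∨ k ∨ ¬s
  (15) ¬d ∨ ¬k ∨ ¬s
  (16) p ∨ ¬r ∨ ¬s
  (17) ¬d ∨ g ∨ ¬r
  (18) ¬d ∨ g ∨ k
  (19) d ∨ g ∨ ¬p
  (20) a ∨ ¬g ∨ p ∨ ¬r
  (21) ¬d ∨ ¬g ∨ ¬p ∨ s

Unit clause (g) forces g = True.
Try s = True:
  (¬g ∨ k ∨ ¬s) forces k = True.
  (¬d ∨ ¬k ∨ ¬s) forces d = False.
  (d ∨ p) forces p = True.
  clause (d ∨ ¬k ∨ ¬p) is falsified — backtrack.
So s = False.
  then (k ∨ s) forces k = True.
Try d = False:
  (d ∨ p) forces p = True.
  clause (d ∨ ¬k ∨ ¬p) is falsified — backtrack.
So d = True.
  then (¬d ∨ ¬g ∨ ¬p ∨ s) forces p = False.
Set a = True.
Set r = True.
All clauses satisfied.

s=F, d=T, g=T, a=T, p=F, k=T, r=T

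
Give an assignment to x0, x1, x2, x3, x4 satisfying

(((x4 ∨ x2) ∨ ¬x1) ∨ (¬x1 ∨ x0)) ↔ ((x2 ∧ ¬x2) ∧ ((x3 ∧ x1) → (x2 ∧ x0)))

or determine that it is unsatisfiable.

x0=F; x1=T; x2=F; x3=T; x4=F

  (((x4 ∨ x2) ∨ ¬x1) ∨ (¬x1 ∨ x0)) ↔ ((x2 ∧ ¬x2) ∧ ((x3 ∧ x1) → (x2 ∧ x0))) = True
    ((x4 ∨ x2) ∨ ¬x1) ∨ (¬x1 ∨ x0) = False
      (x4 ∨ x2) ∨ ¬x1 = False
        x4 ∨ x2 = False
        ¬x1 = False
      ¬x1 ∨ x0 = False
        ¬x1 = False
    (x2 ∧ ¬x2) ∧ ((x3 ∧ x1) → (x2 ∧ x0)) = False
      x2 ∧ ¬x2 = False
        ¬x2 = True
      (x3 ∧ x1) → (x2 ∧ x0) = False
        x3 ∧ x1 = True
        x2 ∧ x0 = False
The formula evaluates to True.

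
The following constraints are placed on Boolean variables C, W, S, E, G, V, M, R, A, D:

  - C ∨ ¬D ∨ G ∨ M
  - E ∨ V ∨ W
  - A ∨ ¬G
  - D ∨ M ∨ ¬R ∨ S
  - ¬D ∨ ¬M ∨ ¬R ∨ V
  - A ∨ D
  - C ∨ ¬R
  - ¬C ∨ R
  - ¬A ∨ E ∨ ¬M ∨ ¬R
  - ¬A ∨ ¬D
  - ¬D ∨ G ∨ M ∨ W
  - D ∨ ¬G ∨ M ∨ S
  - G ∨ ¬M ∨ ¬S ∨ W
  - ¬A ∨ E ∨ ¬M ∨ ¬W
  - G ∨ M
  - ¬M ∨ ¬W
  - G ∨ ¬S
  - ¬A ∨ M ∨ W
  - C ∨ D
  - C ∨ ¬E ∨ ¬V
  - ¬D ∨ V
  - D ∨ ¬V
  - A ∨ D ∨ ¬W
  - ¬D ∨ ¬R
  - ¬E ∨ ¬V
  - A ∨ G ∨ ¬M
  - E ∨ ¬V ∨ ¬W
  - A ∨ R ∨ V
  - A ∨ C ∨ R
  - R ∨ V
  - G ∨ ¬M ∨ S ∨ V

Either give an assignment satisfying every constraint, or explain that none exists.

Set C = True.
  then (¬C ∨ R) forces R = True.
  then (¬D ∨ ¬R) forces D = False.
  then (A ∨ D) forces A = True.
  then (D ∨ ¬V) forces V = False.
Set W = True.
  then (¬M ∨ ¬W) forces M = False.
  then (D ∨ M ∨ ¬R ∨ S) forces S = True.
  then (G ∨ M) forces G = True.
Set E = False.
All clauses satisfied.

C=T, W=T, S=T, E=F, G=T, V=F, M=F, R=T, A=T, D=F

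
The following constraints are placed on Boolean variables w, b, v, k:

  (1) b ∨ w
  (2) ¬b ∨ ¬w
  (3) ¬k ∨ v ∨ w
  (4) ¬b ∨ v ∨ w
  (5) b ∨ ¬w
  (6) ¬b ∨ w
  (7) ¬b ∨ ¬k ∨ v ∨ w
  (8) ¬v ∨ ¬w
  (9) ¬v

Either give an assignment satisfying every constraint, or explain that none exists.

Case w = True:
  (¬b ∨ ¬w) forces b = False.
  Clause (b ∨ ¬w) is falsified — contradiction.
Case w = False:
  (b ∨ w) forces b = True.
  Clause (¬b ∨ w) is falsified — contradiction.
Both cases fail, so the formula is unsatisfiable.

Unsatisfiable — no assignment works.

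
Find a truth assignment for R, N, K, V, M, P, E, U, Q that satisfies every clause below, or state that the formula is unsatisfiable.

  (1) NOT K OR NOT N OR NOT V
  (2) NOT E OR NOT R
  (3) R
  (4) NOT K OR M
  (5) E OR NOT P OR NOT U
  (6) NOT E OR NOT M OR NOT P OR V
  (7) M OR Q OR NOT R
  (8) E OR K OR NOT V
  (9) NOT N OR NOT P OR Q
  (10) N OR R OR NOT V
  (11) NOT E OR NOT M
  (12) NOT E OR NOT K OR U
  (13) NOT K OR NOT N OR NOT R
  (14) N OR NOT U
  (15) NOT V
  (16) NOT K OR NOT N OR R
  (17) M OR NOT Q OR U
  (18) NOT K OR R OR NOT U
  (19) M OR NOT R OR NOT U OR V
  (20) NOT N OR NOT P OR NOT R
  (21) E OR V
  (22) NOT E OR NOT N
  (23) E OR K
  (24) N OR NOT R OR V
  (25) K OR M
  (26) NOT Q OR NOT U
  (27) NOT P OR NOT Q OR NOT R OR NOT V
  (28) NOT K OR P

Case R = True:
  (NOT E OR NOT R) forces E = False.
  (NOT V) forces V = False.
  Clause (E OR V) is falsified — contradiction.
Case R = False:
  Clause (R) is falsified — contradiction.
Both cases fail, so the formula is unsatisfiable.

Unsatisfiable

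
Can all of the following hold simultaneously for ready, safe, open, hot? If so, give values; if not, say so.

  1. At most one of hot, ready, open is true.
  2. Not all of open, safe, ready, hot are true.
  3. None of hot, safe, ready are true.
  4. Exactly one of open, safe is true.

ready: False; safe: False; open: True; hot: False

  (1) {hot, ready, open}: 1 true — at most one ✓
  (2) {open, safe, ready, hot}: 1/4 true — not all ✓
  (3) {hot, safe, ready}: 0 true — none ✓
  (4) {open, safe}: 1 true — exactly one ✓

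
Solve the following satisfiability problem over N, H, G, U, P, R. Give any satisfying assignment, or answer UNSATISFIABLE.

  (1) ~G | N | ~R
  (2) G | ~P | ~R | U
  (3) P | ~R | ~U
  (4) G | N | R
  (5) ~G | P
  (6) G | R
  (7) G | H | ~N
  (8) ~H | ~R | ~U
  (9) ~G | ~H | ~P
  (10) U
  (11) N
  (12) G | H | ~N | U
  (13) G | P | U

N = True, H = False, G = True, U = True, P = True, R = False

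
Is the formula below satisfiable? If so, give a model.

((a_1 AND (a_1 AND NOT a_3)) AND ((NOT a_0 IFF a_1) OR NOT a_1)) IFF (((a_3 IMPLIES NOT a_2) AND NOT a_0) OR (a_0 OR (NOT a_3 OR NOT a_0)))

a_0 = False, a_1 = True, a_2 = True, a_3 = False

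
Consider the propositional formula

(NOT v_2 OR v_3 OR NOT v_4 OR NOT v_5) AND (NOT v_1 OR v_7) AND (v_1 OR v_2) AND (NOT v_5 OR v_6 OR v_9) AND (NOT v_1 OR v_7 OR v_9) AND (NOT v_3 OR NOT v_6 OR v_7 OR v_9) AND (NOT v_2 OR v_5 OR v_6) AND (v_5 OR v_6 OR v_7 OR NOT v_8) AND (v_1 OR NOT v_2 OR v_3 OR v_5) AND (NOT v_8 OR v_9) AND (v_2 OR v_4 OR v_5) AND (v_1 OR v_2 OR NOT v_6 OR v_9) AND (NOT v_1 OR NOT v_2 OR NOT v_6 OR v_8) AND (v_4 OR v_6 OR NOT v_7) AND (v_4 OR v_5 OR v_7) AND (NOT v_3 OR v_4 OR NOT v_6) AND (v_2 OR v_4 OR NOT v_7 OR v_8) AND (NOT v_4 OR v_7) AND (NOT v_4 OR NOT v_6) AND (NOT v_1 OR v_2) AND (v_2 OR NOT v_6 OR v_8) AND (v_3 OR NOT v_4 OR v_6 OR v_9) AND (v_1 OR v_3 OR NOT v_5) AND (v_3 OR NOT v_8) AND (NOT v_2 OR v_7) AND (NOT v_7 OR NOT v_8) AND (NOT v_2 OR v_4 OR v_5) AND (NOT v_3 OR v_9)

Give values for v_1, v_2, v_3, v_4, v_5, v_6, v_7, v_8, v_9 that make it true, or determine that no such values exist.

v_1: True; v_2: True; v_3: True; v_4: True; v_5: True; v_6: False; v_7: True; v_8: False; v_9: True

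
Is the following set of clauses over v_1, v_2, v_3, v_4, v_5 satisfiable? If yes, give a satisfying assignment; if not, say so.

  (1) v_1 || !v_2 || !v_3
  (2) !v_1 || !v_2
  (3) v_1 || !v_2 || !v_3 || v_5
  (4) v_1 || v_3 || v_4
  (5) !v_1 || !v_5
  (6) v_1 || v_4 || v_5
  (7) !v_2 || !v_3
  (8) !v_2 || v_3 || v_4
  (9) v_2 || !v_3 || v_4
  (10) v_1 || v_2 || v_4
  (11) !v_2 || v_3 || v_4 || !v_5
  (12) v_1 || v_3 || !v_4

v_1 = True, v_2 = False, v_3 = False, v_4 = True, v_5 = False

Set v_1 = True.
  then (!v_1 || !v_2) forces v_2 = False.
  then (!v_1 || !v_5) forces v_5 = False.
Set v_3 = False.
Set v_4 = True.
All clauses satisfied.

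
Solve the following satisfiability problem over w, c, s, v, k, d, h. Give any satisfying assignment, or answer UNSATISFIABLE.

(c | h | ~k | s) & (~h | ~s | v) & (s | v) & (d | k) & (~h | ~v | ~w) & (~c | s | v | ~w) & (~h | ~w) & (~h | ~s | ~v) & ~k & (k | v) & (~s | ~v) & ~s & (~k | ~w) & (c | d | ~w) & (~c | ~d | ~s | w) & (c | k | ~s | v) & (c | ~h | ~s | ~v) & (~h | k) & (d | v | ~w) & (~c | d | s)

Unit clause (~k) forces k = False.
In (k | v) only v is left, so v = True.
In (~s | ~v) only ~s is left, so s = False.
In (~h | k) only ~h is left, so h = False.
In (d | k) only d is left, so d = True.
Set w = True.
Set c = True.
All clauses satisfied.

w: True; c: True; s: False; v: True; k: False; d: True; h: False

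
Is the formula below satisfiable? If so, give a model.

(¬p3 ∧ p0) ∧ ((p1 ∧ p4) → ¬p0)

p0: True; p1: False; p3: False; p4: True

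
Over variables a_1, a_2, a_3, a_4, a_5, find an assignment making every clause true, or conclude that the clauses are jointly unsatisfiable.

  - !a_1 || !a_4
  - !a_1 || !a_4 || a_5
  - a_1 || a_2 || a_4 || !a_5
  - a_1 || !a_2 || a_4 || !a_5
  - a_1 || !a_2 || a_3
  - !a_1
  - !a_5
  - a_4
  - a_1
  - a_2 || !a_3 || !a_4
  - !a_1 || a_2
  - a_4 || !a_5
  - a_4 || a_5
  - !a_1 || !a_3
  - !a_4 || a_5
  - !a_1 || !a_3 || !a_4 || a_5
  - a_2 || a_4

Case a_1 = True:
  Clause (!a_1) is falsified — contradiction.
Case a_1 = False:
  Clause (a_1) is falsified — contradiction.
Both cases fail, so the formula is unsatisfiable.

Unsatisfiable — no assignment works.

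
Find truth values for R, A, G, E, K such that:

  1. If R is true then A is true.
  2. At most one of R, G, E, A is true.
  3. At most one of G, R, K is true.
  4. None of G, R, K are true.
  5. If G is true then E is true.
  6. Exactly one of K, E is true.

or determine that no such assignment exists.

R=F, A=F, G=F, E=T, K=F

  (1) R=F ⇒ A: vacuous ✓
  (2) {R, G, E, A}: 1 true — at most one ✓
  (3) {G, R, K}: 0 true — at most one ✓
  (4) {G, R, K}: 0 true — none ✓
  (5) G=F ⇒ E: vacuous ✓
  (6) {K, E}: 1 true — exactly one ✓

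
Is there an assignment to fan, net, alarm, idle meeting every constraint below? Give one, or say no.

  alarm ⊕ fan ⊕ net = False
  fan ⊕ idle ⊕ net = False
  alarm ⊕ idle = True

Adding constraints 1, 2, 3 mod 2: every variable appears an even number of times on the left, so the left side is 0.
But the right sides sum to 1 (mod 2). 0 ≠ 1 — the system is inconsistent.

The formula is unsatisfiable.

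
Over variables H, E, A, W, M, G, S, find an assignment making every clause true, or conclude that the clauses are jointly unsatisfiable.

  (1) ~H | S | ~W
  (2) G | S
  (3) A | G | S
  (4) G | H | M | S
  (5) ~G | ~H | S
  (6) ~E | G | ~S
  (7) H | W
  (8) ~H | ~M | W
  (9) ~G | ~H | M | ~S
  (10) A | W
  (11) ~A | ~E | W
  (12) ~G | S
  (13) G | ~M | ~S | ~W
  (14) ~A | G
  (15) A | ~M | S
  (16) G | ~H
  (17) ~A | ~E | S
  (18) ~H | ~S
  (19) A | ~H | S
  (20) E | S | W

H = False, E = False, A = True, W = True, M = False, G = True, S = True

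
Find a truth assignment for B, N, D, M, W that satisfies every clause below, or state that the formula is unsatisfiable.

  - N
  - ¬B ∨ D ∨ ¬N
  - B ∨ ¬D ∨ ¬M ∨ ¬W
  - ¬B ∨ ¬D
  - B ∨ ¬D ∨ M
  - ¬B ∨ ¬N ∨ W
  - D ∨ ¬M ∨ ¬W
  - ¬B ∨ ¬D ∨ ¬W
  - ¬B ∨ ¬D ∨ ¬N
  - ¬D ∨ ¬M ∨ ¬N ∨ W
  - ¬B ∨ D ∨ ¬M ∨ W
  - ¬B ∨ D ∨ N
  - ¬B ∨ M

B = False; N = True; D = False; M = True; W = False

Unit clause (N) forces N = True.
Try B = True:
  (¬B ∨ D ∨ ¬N) forces D = True.
  clause (¬B ∨ ¬D) is falsified — backtrack.
So B = False.
Try D = True:
  (B ∨ ¬D ∨ M) forces M = True.
  (B ∨ ¬D ∨ ¬M ∨ ¬W) forces W = False.
  clause (¬D ∨ ¬M ∨ ¬N ∨ W) is falsified — backtrack.
So D = False.
Set M = True.
  then (D ∨ ¬M ∨ ¬W) forces W = False.
All clauses satisfied.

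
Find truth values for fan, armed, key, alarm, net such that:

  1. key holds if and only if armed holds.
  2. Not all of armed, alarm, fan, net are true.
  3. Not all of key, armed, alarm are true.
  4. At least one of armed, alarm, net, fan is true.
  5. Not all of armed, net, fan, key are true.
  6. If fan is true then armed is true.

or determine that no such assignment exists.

fan: False, armed: True, key: True, alarm: False, net: True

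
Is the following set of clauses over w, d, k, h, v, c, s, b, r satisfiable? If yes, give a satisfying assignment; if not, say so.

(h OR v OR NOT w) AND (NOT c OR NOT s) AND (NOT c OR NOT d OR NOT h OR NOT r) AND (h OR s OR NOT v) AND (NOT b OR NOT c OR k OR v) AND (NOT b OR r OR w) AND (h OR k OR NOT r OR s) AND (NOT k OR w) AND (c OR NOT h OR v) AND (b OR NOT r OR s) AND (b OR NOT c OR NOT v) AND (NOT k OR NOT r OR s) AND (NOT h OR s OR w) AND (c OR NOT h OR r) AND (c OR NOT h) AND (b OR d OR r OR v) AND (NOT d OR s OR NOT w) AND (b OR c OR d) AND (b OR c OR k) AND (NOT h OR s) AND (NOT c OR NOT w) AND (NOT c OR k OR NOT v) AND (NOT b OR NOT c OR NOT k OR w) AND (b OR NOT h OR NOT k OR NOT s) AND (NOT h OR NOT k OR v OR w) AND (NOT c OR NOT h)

Set w = True.
  then (NOT c OR NOT w) forces c = False.
  then (c OR NOT h) forces h = False.
  then (h OR v OR NOT w) forces v = True.
  then (h OR s OR NOT v) forces s = True.
Set d = False.
  then (b OR c OR d) forces b = True.
Set k = True.
Set r = True.
All clauses satisfied.

w = True; d = False; k = True; h = False; v = True; c = False; s = True; b = True; r = True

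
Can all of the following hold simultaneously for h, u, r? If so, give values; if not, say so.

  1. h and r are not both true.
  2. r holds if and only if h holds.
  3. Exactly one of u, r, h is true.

h = False; u = True; r = False

  (1) h=F, r=F — not both ✓
  (2) r=F, h=F — same ✓
  (3) {u, r, h}: 1 true — exactly one ✓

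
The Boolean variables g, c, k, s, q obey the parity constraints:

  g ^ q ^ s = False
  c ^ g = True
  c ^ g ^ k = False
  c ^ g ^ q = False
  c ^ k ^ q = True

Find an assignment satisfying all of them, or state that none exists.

g = False, c = True, k = True, s = True, q = True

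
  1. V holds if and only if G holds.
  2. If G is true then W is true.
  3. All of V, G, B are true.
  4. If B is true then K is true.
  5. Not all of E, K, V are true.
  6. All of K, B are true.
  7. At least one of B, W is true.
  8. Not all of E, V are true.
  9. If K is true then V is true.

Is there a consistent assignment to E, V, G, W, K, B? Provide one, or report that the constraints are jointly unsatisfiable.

E = False, V = True, G = True, W = True, K = True, B = True

  (1) V=T, G=T — same ✓
  (2) G=T ⇒ W: T ✓
  (3) {V, G, B}: all 3 true ✓
  (4) B=T ⇒ K: T ✓
  (5) {E, K, V}: 2/3 true — not all ✓
  (6) {K, B}: all 2 true ✓
  (7) {B, W}: 2 true — at least one ✓
  (8) {E, V}: 1/2 true — not all ✓
  (9) K=T ⇒ V: T ✓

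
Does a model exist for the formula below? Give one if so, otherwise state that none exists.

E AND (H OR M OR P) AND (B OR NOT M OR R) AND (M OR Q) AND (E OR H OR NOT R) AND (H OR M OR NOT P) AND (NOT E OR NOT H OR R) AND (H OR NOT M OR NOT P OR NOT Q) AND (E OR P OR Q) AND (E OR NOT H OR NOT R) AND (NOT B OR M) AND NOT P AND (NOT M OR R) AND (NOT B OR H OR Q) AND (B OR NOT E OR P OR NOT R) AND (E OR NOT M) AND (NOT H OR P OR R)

H=T, Q=T, M=T, E=T, B=T, P=F, R=T

Unit clause (E) forces E = True.
Unit clause (NOT P) forces P = False.
Set H = True.
  then (NOT E OR NOT H OR R) forces R = True.
  then (B OR NOT E OR P OR NOT R) forces B = True.
  then (NOT B OR M) forces M = True.
Set Q = True.
All clauses satisfied.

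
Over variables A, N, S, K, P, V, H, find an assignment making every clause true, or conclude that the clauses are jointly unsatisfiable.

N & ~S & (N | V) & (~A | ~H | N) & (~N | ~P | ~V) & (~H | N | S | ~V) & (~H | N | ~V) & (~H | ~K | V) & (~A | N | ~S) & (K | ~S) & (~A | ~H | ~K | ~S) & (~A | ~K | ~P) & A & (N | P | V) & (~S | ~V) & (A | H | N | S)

Unit clause (N) forces N = True.
Unit clause (~S) forces S = False.
Unit clause (A) forces A = True.
Set K = True.
  then (~A | ~K | ~P) forces P = False.
Set V = False.
  then (~H | ~K | V) forces H = False.
All clauses satisfied.

A = True; N = True; S = False; K = True; P = False; V = False; H = False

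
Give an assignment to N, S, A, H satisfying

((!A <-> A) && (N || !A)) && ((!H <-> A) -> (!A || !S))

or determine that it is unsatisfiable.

The conjunct !A <-> A is unsatisfiable on its own:
  A=F: evaluates to False.
  A=T: evaluates to False.
So the whole conjunction is unsatisfiable.

The formula is unsatisfiable.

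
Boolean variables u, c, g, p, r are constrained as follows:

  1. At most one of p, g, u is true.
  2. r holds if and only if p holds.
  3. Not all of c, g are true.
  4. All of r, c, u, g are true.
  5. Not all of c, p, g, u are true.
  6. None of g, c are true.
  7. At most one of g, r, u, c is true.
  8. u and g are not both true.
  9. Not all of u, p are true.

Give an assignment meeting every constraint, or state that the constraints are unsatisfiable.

No satisfying assignment exists.

Case c = True:
  Constraint (6) is violated (c=T) — contradiction.
Case c = False:
  Constraint (4) is violated (c=F) — contradiction.
Both cases fail — unsatisfiable.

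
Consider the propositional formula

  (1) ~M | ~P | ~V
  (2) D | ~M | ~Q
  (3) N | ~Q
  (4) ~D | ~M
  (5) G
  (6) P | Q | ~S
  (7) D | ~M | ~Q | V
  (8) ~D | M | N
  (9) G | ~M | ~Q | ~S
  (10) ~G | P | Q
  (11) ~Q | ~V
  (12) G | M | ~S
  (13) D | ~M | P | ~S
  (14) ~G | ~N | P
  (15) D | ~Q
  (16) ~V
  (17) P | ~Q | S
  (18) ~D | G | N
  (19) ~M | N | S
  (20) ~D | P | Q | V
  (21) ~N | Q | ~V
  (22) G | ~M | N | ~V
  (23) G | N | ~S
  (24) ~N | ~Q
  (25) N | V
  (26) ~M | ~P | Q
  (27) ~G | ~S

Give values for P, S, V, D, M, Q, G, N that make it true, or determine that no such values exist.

P=T, S=F, V=F, D=T, M=F, Q=F, G=T, N=T

Unit clause (G) forces G = True.
Unit clause (~V) forces V = False.
In (N | V) only N is left, so N = True.
In (~G | ~S) only ~S is left, so S = False.
In (~G | ~N | P) only P is left, so P = True.
In (~N | ~Q) only ~Q is left, so Q = False.
In (~M | ~P | Q) only ~M is left, so M = False.
Set D = True.
All clauses satisfied.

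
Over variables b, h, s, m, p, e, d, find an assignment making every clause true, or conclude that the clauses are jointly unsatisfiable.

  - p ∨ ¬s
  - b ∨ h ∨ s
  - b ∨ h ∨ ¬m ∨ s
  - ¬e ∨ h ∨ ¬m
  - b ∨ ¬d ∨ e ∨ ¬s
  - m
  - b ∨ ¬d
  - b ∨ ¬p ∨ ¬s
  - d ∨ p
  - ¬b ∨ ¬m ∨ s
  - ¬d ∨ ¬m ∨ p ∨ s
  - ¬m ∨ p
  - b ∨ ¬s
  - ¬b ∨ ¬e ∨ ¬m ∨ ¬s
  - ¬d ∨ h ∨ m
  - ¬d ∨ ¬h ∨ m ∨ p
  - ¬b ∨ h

b = True; h = True; s = True; m = True; p = True; e = False; d = False

Unit clause (m) forces m = True.
In (¬m ∨ p) only p is left, so p = True.
Set b = True.
  then (¬b ∨ ¬m ∨ s) forces s = True.
  then (¬b ∨ ¬e ∨ ¬m ∨ ¬s) forces e = False.
  then (¬b ∨ h) forces h = True.
Set d = False.
All clauses satisfied.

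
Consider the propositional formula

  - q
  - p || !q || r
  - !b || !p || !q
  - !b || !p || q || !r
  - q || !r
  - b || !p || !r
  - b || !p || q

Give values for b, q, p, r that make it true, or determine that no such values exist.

Unit clause (q) forces q = True.
Set b = False.
Set p = True.
  then (b || !p || !r) forces r = False.
Check each clause:
  (q): q holds.
  (p || !q || r): p holds.
  (!b || !p || !q): !b holds.
  (!b || !p || q || !r): !b holds.
  (q || !r): q holds.
  (b || !p || !r): !r holds.
  (b || !p || q): q holds.
All clauses satisfied.

b = False; q = True; p = True; r = False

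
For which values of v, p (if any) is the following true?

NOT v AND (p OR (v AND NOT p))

v=F; p=T

  NOT v = True
  p OR (v AND NOT p) = True
    v AND NOT p = False
      NOT p = False
Both conjuncts True, so the formula holds.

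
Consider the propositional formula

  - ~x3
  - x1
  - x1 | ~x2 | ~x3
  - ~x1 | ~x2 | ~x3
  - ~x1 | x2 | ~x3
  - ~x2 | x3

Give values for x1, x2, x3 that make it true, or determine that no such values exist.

x1 = True, x2 = False, x3 = False

Unit clause (~x3) forces x3 = False.
Unit clause (x1) forces x1 = True.
In (~x2 | x3) only ~x2 is left, so x2 = False.
Check each clause:
  (~x3): ~x3 holds.
  (x1): x1 holds.
  (x1 | ~x2 | ~x3): x1 holds.
  (~x1 | ~x2 | ~x3): ~x2 holds.
  (~x1 | x2 | ~x3): ~x3 holds.
  (~x2 | x3): ~x2 holds.
All clauses satisfied.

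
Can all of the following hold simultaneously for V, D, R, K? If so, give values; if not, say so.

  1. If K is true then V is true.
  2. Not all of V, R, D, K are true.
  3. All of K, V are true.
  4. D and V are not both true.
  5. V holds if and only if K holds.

V=T, D=F, R=T, K=T

  (1) K=T ⇒ V: T ✓
  (2) {V, R, D, K}: 3/4 true — not all ✓
  (3) {K, V}: all 2 true ✓
  (4) D=F, V=T — not both ✓
  (5) V=T, K=T — same ✓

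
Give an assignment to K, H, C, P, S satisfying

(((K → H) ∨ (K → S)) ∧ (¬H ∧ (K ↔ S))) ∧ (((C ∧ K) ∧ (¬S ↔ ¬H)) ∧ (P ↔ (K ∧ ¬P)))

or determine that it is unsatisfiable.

Case K = True: the formula simplifies to ((H ∨ S) ∧ (¬H ∧ S)) ∧ ((C ∧ (¬S ↔ ¬H)) ∧ (P ↔ ¬P)).
  P = True: the conjunct P ↔ ¬P becomes True ↔ ¬True = False.
  P = False: the conjunct P ↔ ¬P becomes False ↔ ¬False = False.
Case K = False: the conjunct K is False.
Both cases fail — unsatisfiable.

No satisfying assignment exists.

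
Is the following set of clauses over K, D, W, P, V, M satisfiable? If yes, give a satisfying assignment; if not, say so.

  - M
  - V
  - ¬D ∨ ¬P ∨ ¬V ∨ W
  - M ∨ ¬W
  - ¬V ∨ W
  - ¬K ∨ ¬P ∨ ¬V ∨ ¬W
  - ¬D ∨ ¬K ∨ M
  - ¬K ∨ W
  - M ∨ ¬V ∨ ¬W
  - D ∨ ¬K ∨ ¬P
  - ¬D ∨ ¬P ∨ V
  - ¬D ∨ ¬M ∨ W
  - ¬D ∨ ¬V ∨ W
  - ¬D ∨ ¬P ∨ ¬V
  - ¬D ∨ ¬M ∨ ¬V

K=F, D=F, W=T, P=T, V=T, M=T

Unit clause (M) forces M = True.
Unit clause (V) forces V = True.
In (¬V ∨ W) only W is left, so W = True.
In (¬D ∨ ¬M ∨ ¬V) only ¬D is left, so D = False.
Set K = False.
Set P = True.
All clauses satisfied.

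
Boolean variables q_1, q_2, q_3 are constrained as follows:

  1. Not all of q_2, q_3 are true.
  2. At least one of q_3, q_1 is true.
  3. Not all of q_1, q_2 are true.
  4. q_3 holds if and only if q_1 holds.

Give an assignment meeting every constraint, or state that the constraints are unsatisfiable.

q_1 = True, q_2 = False, q_3 = True

  (1) {q_2, q_3}: 1/2 true — not all ✓
  (2) {q_3, q_1}: 2 true — at least one ✓
  (3) {q_1, q_2}: 1/2 true — not all ✓
  (4) q_3=T, q_1=T — same ✓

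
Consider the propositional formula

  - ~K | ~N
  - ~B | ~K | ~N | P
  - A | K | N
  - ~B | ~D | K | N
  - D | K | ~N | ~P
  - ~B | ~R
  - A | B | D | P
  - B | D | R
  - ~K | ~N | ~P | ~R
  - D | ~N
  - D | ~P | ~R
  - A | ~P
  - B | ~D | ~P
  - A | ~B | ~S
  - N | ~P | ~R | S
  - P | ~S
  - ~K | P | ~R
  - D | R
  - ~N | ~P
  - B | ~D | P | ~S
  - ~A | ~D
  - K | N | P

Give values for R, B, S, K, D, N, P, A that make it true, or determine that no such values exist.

R: False, B: False, S: False, K: True, D: True, N: False, P: False, A: False

Set R = False.
  then (D | R) forces D = True.
  then (~A | ~D) forces A = False.
  then (A | ~P) forces P = False.
  then (P | ~S) forces S = False.
Set B = False.
Set K = True.
  then (~K | ~N) forces N = False.
All clauses satisfied.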